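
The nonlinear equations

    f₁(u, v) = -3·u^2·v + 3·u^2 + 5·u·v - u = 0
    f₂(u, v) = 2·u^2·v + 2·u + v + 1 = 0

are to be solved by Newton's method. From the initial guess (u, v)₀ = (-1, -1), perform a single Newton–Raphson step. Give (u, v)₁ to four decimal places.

At (-1, -1): F = (12.0000, -4.0000).
Jacobian J = [[-6·u·v + 6·u + 5·v - 1, -3·u^2 + 5·u], [4·u·v + 2, 2·u^2 + 1]].
At the point, J = [[-18.0000, -8.0000], [6.0000, 3.0000]] (det J = -6.0000).
Solving J·Δ = −F gives Δ = (0.6667, 0.0000).
Then the next iterate is (u, v)₁ = (-0.3333, -1.0000).

(-0.3333, -1.0000)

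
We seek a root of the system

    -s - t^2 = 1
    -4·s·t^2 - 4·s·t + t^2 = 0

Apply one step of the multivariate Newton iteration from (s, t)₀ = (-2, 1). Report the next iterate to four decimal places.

At (-2, 1): F = (0.0000, 17.0000).
Jacobian J = [[-1, -2·t], [-4·t^2 - 4·t, -8·s·t - 4·s + 2·t]].
At the point, J = [[-1.0000, -2.0000], [-8.0000, 26.0000]] (det J = -42.0000).
Solving J·Δ = −F gives Δ = (0.8095, -0.4048).
Then the next iterate is (s, t)₁ = (-1.1905, 0.5952).

(-1.1905, 0.5952)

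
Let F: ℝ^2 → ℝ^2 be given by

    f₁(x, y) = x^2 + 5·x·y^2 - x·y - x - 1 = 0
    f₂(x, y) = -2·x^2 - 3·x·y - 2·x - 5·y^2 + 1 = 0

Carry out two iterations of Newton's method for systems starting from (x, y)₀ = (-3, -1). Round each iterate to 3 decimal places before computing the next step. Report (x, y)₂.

(-0.851, -0.516)

At (-3, -1): F = (-7.000, -25.000).
Jacobian J = [[2·x + 5·y^2 - y - 1, 10·x·y - x], [-4·x - 3·y - 2, -3·x - 10·y]].
At the point, J = [[-1.000, 33.000], [13.000, 19.000]] (det J = -448.000).
Solving J·Δ = −F gives Δ = (1.545, 0.259).
Then the next iterate is (x, y)₁ = (-1.455, -0.741).
Round to (-1.455, -0.741) and repeat: F = (-2.50069, -6.30392), J = [[-0.42359, 12.23655], [6.043, 11.775]].
Δ = (0.604, 0.225), so (x, y)₂ = (-0.851, -0.516).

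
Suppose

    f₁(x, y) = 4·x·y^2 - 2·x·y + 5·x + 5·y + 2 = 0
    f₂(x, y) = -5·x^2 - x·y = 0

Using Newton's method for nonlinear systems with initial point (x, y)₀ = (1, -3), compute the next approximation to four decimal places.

(0.6082, -2.2577)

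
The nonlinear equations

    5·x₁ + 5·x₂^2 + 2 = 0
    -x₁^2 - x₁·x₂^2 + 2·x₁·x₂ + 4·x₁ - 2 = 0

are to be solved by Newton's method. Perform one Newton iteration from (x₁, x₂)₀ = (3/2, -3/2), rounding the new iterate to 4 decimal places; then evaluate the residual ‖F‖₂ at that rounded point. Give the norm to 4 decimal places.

24.1137

At (3/2, -3/2): F = (20.7500, -6.1250).
Jacobian J = [[5, 10·x₂], [-2·x₁ - x₂^2 + 2·x₂ + 4, -2·x₁·x₂ + 2·x₁]].
At the point, J = [[5.0000, -15.0000], [-4.2500, 7.5000]] (det J = -26.2500).
Solving J·Δ = −F gives Δ = (2.4286, 2.1929).
Then the next iterate is (x₁, x₂)₁ = (3.9286, 0.6929).
Re-evaluating at (3.9286, 0.6929): F = (24.043552, 1.838594), so ‖F‖₂ = 24.1137.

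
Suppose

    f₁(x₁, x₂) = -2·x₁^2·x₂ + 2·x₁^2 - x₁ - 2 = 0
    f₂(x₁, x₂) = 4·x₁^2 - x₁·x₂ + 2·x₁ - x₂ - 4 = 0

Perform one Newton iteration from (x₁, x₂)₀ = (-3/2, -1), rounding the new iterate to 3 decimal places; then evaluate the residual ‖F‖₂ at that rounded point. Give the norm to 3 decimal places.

1.790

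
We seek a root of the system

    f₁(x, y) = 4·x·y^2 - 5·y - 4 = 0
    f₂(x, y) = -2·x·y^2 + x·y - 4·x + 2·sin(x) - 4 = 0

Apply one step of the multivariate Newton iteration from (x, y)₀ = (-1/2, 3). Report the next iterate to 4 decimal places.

(-1.8272, -1.9870)

At (-1/2, 3): F = (-37.0000, 4.541149).
Jacobian J = [[4·y^2, 8·x·y - 5], [-2·y^2 + y + 2·cos(x) - 4, -4·x·y + x]].
At the point, J = [[36.0000, -17.0000], [-17.244835, 5.5000]] (det J = -95.162193).
Solving J·Δ = −F gives Δ = (-1.3272, -4.9870).
Then the next iterate is (x, y)₁ = (-1.8272, -1.9870).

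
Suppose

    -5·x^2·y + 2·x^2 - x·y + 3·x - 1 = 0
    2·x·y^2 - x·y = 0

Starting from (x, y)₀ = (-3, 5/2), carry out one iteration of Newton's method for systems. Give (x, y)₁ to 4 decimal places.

At (-3, 5/2): F = (-97.0000, -30.0000).
Jacobian J = [[-10·x·y + 4·x - y + 3, -5·x^2 - x], [2·y^2 - y, 4·x·y - x]].
At the point, J = [[63.5000, -42.0000], [10.0000, -27.0000]] (det J = -1294.5000).
Solving J·Δ = −F gives Δ = (1.0498, -0.7223).
Then the next iterate is (x, y)₁ = (-1.9502, 1.7777).

(-1.9502, 1.7777)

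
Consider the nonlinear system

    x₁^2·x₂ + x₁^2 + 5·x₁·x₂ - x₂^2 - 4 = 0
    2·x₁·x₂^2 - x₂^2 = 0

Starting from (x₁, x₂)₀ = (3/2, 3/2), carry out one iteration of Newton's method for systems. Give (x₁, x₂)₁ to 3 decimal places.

(0.940, 1.170)

At (3/2, 3/2): F = (10.625, 4.500).
Jacobian J = [[2·x₁·x₂ + 2·x₁ + 5·x₂, x₁^2 + 5·x₁ - 2·x₂], [2·x₂^2, 4·x₁·x₂ - 2·x₂]].
At the point, J = [[15.000, 6.750], [4.500, 6.000]] (det J = 59.625).
Solving J·Δ = −F gives Δ = (-0.560, -0.330).
Then the next iterate is (x₁, x₂)₁ = (0.940, 1.170).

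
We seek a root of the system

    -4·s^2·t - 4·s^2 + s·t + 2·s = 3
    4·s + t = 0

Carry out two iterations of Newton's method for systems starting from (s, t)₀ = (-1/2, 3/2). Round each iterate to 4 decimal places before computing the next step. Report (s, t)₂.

At (-1/2, 3/2): F = (-7.2500, -0.5000).
Jacobian J = [[-8·s·t - 8·s + t + 2, -4·s^2 + s], [4, 1]].
At the point, J = [[13.5000, -1.5000], [4.0000, 1.0000]] (det J = 19.5000).
Solving J·Δ = −F gives Δ = (0.4103, -1.1410).
Then the next iterate is (s, t)₁ = (-0.0897, 0.3590).
Round to (-0.0897, 0.3590) and repeat: F = (-3.255341, 0.0002), J = [[3.334218, -0.121884], [4.0000, 1.0000]].
Δ = (0.8518, -3.4073), so (s, t)₂ = (0.7621, -3.0483).

(0.7621, -3.0483)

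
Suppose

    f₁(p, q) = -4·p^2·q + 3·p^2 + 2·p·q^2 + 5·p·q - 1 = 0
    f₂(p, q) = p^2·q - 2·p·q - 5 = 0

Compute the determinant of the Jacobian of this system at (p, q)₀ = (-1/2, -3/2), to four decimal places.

-12.7500

J = [[-8·p·q + 6·p + 2·q^2 + 5·q, -4·p^2 + 4·p·q + 5·p], [2·p·q - 2·q, p^2 - 2·p]].
At the point, J = [[-12.0000, -0.5000], [4.5000, 1.2500]].
det J = -12.7500.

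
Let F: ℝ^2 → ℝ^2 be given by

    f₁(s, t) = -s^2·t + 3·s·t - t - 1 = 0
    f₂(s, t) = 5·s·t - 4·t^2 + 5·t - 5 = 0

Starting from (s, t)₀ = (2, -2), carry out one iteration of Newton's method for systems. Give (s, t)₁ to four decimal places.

At (2, -2): F = (-3.0000, -51.0000).
Jacobian J = [[-2·s·t + 3·t, -s^2 + 3·s - 1], [5·t, 5·s - 8·t + 5]].
At the point, J = [[2.0000, 1.0000], [-10.0000, 31.0000]] (det J = 72.0000).
Solving J·Δ = −F gives Δ = (0.5833, 1.8333).
Then the next iterate is (s, t)₁ = (2.5833, -0.1667).

(2.5833, -0.1667)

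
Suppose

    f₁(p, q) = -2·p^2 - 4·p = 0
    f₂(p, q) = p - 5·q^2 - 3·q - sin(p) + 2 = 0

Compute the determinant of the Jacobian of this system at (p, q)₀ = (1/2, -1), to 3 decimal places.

-42.000

J = [[-4·p - 4, 0], [-cos(p) + 1, -10·q - 3]].
At the point, J = [[-6.000, 0.000], [0.12242, 7.000]].
det J = -42.000.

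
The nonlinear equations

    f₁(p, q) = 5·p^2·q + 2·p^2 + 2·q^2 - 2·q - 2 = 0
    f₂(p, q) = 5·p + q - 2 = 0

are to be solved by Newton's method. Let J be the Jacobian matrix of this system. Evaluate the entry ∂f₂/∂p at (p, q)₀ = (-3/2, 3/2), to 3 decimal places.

5.000

∂f₂/∂p = 5.
At (-3/2, 3/2) this is 5.000.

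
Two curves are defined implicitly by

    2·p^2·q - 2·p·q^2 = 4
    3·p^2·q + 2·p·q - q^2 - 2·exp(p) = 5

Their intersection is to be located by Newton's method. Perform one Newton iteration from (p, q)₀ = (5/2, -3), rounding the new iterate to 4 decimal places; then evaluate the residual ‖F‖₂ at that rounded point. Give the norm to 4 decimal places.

44.3246

At (5/2, -3): F = (-86.5000, -109.614988).
Jacobian J = [[4·p·q - 2·q^2, 2·p^2 - 4·p·q], [6·p·q + 2·q - 2·exp(p), 3·p^2 + 2·p - 2·q]].
At the point, J = [[-48.0000, 42.5000], [-75.364988, 29.7500]] (det J = 1775.011987).
Solving J·Δ = −F gives Δ = (-1.1748, 0.7085).
Then the next iterate is (p, q)₁ = (1.3252, -2.2915).
Re-evaluating at (1.3252, -2.2915): F = (-25.965635, -35.922927), so ‖F‖₂ = 44.3246.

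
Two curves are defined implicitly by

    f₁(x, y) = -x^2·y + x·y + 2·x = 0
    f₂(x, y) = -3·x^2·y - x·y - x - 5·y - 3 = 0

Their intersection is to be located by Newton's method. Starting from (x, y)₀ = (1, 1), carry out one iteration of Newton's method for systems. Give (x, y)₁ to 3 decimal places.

At (1, 1): F = (2.000, -13.000).
Jacobian J = [[-2·x·y + y + 2, -x^2 + x], [-6·x·y - y - 1, -3·x^2 - x - 5]].
At the point, J = [[1.000, 0.000], [-8.000, -9.000]] (det J = -9.000).
Solving J·Δ = −F gives Δ = (-2.000, 0.333).
Then the next iterate is (x, y)₁ = (-1.000, 1.333).

(-1.000, 1.333)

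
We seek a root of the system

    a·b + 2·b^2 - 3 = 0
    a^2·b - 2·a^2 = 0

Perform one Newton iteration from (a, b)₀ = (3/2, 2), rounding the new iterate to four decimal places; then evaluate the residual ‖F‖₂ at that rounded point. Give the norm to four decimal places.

0.0000

At (3/2, 2): F = (8.0000, 0.0000).
Jacobian J = [[b, a + 4·b], [2·a·b - 4·a, a^2]].
At the point, J = [[2.0000, 9.5000], [0.0000, 2.2500]] (det J = 4.5000).
Solving J·Δ = −F gives Δ = (-4.0000, 0.0000).
Then the next iterate is (a, b)₁ = (-2.5000, 2.0000).
Re-evaluating at (-2.5000, 2.0000): F = (0.0000, 0.0000), so ‖F‖₂ = 0.0000.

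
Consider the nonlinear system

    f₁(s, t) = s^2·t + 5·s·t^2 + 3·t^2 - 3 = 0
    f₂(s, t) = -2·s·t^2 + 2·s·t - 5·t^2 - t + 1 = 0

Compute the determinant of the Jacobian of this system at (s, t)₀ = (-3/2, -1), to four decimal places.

45.0000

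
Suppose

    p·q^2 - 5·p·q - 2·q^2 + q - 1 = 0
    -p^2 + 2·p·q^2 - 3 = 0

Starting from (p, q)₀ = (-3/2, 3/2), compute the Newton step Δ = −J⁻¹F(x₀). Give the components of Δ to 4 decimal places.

(0.9458, -0.5452)

At (-3/2, 3/2): F = (3.8750, -12.0000).
Jacobian J = [[q^2 - 5·q, 2·p·q - 5·p - 4·q + 1], [-2·p + 2·q^2, 4·p·q]].
At the point, J = [[-5.2500, -2.0000], [7.5000, -9.0000]] (det J = 62.2500).
Solving J·Δ = −F gives Δ = (0.9458, -0.5452).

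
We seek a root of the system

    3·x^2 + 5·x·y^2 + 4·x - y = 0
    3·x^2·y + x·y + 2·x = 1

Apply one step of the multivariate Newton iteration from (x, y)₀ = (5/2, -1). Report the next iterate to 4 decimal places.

(-0.5775, -2.2158)

At (5/2, -1): F = (42.2500, -17.2500).
Jacobian J = [[6·x + 5·y^2 + 4, 10·x·y - 1], [6·x·y + y + 2, 3·x^2 + x]].
At the point, J = [[24.0000, -26.0000], [-14.0000, 21.2500]] (det J = 146.0000).
Solving J·Δ = −F gives Δ = (-3.0775, -1.2158).
Then the next iterate is (x, y)₁ = (-0.5775, -2.2158).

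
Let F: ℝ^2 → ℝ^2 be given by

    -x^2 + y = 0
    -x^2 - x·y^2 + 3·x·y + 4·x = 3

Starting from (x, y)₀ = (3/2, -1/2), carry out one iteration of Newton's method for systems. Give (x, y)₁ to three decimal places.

(0.652, -0.293)

At (3/2, -1/2): F = (-2.750, -1.875).
Jacobian J = [[-2·x, 1], [-2·x - y^2 + 3·y + 4, -2·x·y + 3·x]].
At the point, J = [[-3.000, 1.000], [-0.750, 6.000]] (det J = -17.250).
Solving J·Δ = −F gives Δ = (-0.848, 0.207).
Then the next iterate is (x, y)₁ = (0.652, -0.293).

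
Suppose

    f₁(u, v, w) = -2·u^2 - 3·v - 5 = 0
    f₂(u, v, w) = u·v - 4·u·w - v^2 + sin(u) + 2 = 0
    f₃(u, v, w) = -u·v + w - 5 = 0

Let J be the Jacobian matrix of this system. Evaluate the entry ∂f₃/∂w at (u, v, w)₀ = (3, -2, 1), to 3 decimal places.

1.000

∂f₃/∂w = 1.
At (3, -2, 1) this is 1.000.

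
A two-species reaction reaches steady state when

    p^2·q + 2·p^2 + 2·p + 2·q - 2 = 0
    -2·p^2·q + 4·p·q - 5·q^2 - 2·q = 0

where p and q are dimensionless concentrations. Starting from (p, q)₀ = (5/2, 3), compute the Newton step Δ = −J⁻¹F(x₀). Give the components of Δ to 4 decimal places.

At (5/2, 3): F = (40.2500, -58.5000).
Jacobian J = [[2·p·q + 4·p + 2, p^2 + 2], [-4·p·q + 4·q, -2·p^2 + 4·p - 10·q - 2]].
At the point, J = [[27.0000, 8.2500], [-18.0000, -34.5000]] (det J = -783.0000).
Solving J·Δ = −F gives Δ = (-1.1571, -1.0920).

(-1.1571, -1.0920)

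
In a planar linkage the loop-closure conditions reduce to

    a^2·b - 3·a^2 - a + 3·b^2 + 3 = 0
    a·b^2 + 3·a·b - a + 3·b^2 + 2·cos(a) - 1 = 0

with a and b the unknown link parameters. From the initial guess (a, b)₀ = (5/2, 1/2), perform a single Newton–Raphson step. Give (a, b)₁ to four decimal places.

(1.4083, 0.4607)

At (5/2, 1/2): F = (-14.3750, 0.022713).
Jacobian J = [[2·a·b - 6·a - 1, a^2 + 6·b], [b^2 + 3·b - 2·sin(a) - 1, 2·a·b + 3·a + 6·b]].
At the point, J = [[-13.5000, 9.2500], [-0.446944, 13.0000]] (det J = -171.365765).
Solving J·Δ = −F gives Δ = (-1.0917, -0.0393).
Then the next iterate is (a, b)₁ = (1.4083, 0.4607).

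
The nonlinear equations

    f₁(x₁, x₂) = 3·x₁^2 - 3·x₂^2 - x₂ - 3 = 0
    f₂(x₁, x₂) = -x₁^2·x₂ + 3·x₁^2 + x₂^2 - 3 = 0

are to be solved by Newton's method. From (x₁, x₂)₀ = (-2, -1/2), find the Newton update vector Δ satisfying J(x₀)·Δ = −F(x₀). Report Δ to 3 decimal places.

(0.753, 0.142)

At (-2, -1/2): F = (8.750, 11.250).
Jacobian J = [[6·x₁, -6·x₂ - 1], [-2·x₁·x₂ + 6·x₁, -x₁^2 + 2·x₂]].
At the point, J = [[-12.000, 2.000], [-14.000, -5.000]] (det J = 88.000).
Solving J·Δ = −F gives Δ = (0.753, 0.142).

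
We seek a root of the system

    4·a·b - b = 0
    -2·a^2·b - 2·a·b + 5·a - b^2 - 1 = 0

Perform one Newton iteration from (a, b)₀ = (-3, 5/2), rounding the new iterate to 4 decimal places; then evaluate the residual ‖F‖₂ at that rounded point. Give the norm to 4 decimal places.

At (-3, 5/2): F = (-32.5000, -52.2500).
Jacobian J = [[4·b, 4·a - 1], [-4·a·b - 2·b + 5, -2·a^2 - 2·a - 2·b]].
At the point, J = [[10.0000, -13.0000], [30.0000, -17.0000]] (det J = 220.0000).
Solving J·Δ = −F gives Δ = (0.5761, -2.0568).
Then the next iterate is (a, b)₁ = (-2.4239, 0.4432).
Re-evaluating at (-2.4239, 0.4432): F = (-4.740290, -16.375239), so ‖F‖₂ = 17.0475.

17.0475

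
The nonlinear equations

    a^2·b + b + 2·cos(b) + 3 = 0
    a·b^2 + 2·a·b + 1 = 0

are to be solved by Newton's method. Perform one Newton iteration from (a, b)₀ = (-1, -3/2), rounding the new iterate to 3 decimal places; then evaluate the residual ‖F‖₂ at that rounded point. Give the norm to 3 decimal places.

1.451

At (-1, -3/2): F = (0.14147, 1.750).
Jacobian J = [[2·a·b, a^2 - 2·sin(b) + 1], [b^2 + 2·b, 2·a·b + 2·a]].
At the point, J = [[3.000, 3.99499], [-0.750, 1.000]] (det J = 5.99624).
Solving J·Δ = −F gives Δ = (1.142, -0.893).
Then the next iterate is (a, b)₁ = (0.142, -2.393).
Re-evaluating at (0.142, -2.393): F = (-0.90655, 1.13354), so ‖F‖₂ = 1.451.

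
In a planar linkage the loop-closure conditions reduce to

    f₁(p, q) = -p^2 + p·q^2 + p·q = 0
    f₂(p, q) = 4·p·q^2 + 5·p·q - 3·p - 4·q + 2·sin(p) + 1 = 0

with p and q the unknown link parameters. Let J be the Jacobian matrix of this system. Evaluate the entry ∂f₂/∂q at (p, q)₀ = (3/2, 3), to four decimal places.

39.5000

∂f₂/∂q = 8·p·q + 5·p - 4.
At (3/2, 3) this is 39.5000.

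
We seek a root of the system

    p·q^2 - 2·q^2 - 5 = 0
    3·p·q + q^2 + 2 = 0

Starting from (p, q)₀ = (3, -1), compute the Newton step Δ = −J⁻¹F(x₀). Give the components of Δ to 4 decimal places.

(40.0000, 18.0000)

At (3, -1): F = (-4.0000, -6.0000).
Jacobian J = [[q^2, 2·p·q - 4·q], [3·q, 3·p + 2·q]].
At the point, J = [[1.0000, -2.0000], [-3.0000, 7.0000]] (det J = 1.0000).
Solving J·Δ = −F gives Δ = (40.0000, 18.0000).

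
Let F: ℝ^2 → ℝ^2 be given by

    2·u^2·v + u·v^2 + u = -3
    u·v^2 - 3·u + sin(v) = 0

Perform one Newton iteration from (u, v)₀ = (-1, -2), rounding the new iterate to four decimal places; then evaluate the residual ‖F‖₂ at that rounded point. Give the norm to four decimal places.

At (-1, -2): F = (-6.0000, -1.909297).
Jacobian J = [[4·u·v + v^2 + 1, 2·u^2 + 2·u·v], [v^2 - 3, 2·u·v + cos(v)]].
At the point, J = [[13.0000, 6.0000], [1.0000, 3.583853]] (det J = 40.590091).
Solving J·Δ = −F gives Δ = (0.2475, 0.4637).
Then the next iterate is (u, v)₁ = (-0.7525, -1.5363).
Re-evaluating at (-0.7525, -1.5363): F = (-1.268443, -0.517969), so ‖F‖₂ = 1.3701.

1.3701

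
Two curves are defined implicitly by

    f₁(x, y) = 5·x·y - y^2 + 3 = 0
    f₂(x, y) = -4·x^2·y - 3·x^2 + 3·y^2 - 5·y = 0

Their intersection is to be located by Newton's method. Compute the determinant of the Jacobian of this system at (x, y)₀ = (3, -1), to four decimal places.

J = [[5·y, 5·x - 2·y], [-8·x·y - 6·x, -4·x^2 + 6·y - 5]].
At the point, J = [[-5.0000, 17.0000], [6.0000, -47.0000]].
det J = 133.0000.

133.0000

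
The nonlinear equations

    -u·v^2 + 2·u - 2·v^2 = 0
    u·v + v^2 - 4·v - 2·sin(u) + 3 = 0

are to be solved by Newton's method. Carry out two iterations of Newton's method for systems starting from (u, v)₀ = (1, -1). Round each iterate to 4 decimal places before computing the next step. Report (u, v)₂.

(9.2989, -1.1897)

At (1, -1): F = (-1.0000, 5.317058).
Jacobian J = [[-v^2 + 2, -2·u·v - 4·v], [v - 2·cos(u), u + 2·v - 4]].
At the point, J = [[1.0000, 6.0000], [-2.080605, -5.0000]] (det J = 7.483628).
Solving J·Δ = −F gives Δ = (3.5948, -0.4325).
Then the next iterate is (u, v)₁ = (4.5948, -1.4325).
Round to (4.5948, -1.4325) and repeat: F = (-4.343301, 6.186194), J = [[-0.052056, 18.894102], [-1.197864, -2.2702]].
Δ = (4.7041, 0.2428), so (u, v)₂ = (9.2989, -1.1897).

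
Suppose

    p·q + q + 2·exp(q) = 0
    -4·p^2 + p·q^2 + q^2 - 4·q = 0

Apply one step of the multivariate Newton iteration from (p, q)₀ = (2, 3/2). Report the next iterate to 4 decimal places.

(0.5479, 0.5567)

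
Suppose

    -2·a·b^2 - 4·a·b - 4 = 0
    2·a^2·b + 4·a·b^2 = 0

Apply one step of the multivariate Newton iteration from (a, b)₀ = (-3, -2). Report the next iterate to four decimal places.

(-0.3500, -2.3333)

At (-3, -2): F = (-4.0000, -84.0000).
Jacobian J = [[-2·b^2 - 4·b, -4·a·b - 4·a], [4·a·b + 4·b^2, 2·a^2 + 8·a·b]].
At the point, J = [[0.0000, -12.0000], [40.0000, 66.0000]] (det J = 480.0000).
Solving J·Δ = −F gives Δ = (2.6500, -0.3333).
Then the next iterate is (a, b)₁ = (-0.3500, -2.3333).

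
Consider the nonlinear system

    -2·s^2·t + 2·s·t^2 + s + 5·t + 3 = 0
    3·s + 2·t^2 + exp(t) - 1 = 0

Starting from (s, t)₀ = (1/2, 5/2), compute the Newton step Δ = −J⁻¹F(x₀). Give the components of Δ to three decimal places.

At (1/2, 5/2): F = (21.000, 25.18249).
Jacobian J = [[-4·s·t + 2·t^2 + 1, -2·s^2 + 4·s·t + 5], [3, 4·t + exp(t)]].
At the point, J = [[8.500, 9.500], [3.000, 22.18249]] (det J = 160.05120).
Solving J·Δ = −F gives Δ = (-1.416, -0.944).

(-1.416, -0.944)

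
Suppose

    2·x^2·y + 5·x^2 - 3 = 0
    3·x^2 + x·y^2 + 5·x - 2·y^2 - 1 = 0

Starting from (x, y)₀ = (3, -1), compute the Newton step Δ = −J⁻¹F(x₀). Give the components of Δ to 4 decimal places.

(-1.7179, 0.3846)

At (3, -1): F = (24.0000, 42.0000).
Jacobian J = [[4·x·y + 10·x, 2·x^2], [6·x + y^2 + 5, 2·x·y - 4·y]].
At the point, J = [[18.0000, 18.0000], [24.0000, -2.0000]] (det J = -468.0000).
Solving J·Δ = −F gives Δ = (-1.7179, 0.3846).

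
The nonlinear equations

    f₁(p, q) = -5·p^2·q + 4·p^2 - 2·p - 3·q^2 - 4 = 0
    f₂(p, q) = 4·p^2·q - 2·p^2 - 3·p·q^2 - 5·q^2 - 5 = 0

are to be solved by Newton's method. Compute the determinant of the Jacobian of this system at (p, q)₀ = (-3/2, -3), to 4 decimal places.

J = [[-10·p·q + 8·p - 2, -5·p^2 - 6·q], [8·p·q - 4·p - 3·q^2, 4·p^2 - 6·p·q - 10·q]].
At the point, J = [[-59.0000, 6.7500], [15.0000, 12.0000]].
det J = -809.2500.

-809.2500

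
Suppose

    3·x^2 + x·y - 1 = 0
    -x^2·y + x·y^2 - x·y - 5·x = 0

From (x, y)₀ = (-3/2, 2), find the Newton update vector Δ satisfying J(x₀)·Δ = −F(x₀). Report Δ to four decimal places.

At (-3/2, 2): F = (2.7500, 0.0000).
Jacobian J = [[6·x + y, x], [-2·x·y + y^2 - y - 5, -x^2 + 2·x·y - x]].
At the point, J = [[-7.0000, -1.5000], [3.0000, -6.7500]] (det J = 51.7500).
Solving J·Δ = −F gives Δ = (0.3587, 0.1594).

(0.3587, 0.1594)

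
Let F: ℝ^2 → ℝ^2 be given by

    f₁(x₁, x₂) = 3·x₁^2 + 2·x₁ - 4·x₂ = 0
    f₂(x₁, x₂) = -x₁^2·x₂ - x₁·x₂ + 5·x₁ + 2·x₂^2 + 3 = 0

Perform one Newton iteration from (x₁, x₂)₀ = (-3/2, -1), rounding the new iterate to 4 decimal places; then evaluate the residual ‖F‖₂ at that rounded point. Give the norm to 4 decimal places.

At (-3/2, -1): F = (7.7500, -1.7500).
Jacobian J = [[6·x₁ + 2, -4], [-2·x₁·x₂ - x₂ + 5, -x₁^2 - x₁ + 4·x₂]].
At the point, J = [[-7.0000, -4.0000], [3.0000, -4.7500]] (det J = 45.2500).
Solving J·Δ = −F gives Δ = (0.9682, 0.2431).
Then the next iterate is (x₁, x₂)₁ = (-0.5318, -0.7569).
Re-evaluating at (-0.5318, -0.7569): F = (2.812434, 1.298336), so ‖F‖₂ = 3.0977.

3.0977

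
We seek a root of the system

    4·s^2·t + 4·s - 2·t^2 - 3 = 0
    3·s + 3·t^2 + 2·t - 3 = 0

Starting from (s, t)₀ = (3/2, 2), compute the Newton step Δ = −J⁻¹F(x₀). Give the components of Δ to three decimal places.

(-0.423, -1.159)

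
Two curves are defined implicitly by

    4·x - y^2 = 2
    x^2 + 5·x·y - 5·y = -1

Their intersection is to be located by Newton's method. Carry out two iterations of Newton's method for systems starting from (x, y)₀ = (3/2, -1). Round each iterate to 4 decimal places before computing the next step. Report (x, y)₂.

(1.3183, -1.8176)

At (3/2, -1): F = (3.0000, 0.7500).
Jacobian J = [[4, -2·y], [2·x + 5·y, 5·x - 5]].
At the point, J = [[4.0000, 2.0000], [-2.0000, 2.5000]] (det J = 14.0000).
Solving J·Δ = −F gives Δ = (-0.4286, -0.6429).
Then the next iterate is (x, y)₁ = (1.0714, -1.6429).
Round to (1.0714, -1.6429) and repeat: F = (-0.413520, 1.561383), J = [[4.0000, 3.2858], [-6.0717, 0.3570]].
Δ = (0.2469, -0.1747), so (x, y)₂ = (1.3183, -1.8176).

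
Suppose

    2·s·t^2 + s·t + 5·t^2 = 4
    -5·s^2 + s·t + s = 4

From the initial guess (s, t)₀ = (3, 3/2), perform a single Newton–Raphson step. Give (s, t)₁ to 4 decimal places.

(1.4427, 1.0582)

At (3, 3/2): F = (25.2500, -41.5000).
Jacobian J = [[2·t^2 + t, 4·s·t + s + 10·t], [-10·s + t + 1, s]].
At the point, J = [[6.0000, 36.0000], [-27.5000, 3.0000]] (det J = 1008.0000).
Solving J·Δ = −F gives Δ = (-1.5573, -0.4418).
Then the next iterate is (s, t)₁ = (1.4427, 1.0582).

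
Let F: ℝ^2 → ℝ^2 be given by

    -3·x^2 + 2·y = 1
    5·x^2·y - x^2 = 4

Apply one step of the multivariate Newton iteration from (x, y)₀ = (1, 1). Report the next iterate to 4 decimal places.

At (1, 1): F = (-2.0000, 0.0000).
Jacobian J = [[-6·x, 2], [10·x·y - 2·x, 5·x^2]].
At the point, J = [[-6.0000, 2.0000], [8.0000, 5.0000]] (det J = -46.0000).
Solving J·Δ = −F gives Δ = (-0.2174, 0.3478).
Then the next iterate is (x, y)₁ = (0.7826, 1.3478).

(0.7826, 1.3478)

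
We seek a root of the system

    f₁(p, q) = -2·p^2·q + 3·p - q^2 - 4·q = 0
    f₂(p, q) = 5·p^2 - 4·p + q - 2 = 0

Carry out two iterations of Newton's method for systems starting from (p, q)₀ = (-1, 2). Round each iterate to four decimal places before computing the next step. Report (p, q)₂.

At (-1, 2): F = (-19.0000, 9.0000).
Jacobian J = [[-4·p·q + 3, -2·p^2 - 2·q - 4], [10·p - 4, 1]].
At the point, J = [[11.0000, -10.0000], [-14.0000, 1.0000]] (det J = -129.0000).
Solving J·Δ = −F gives Δ = (0.5504, -1.2946).
Then the next iterate is (p, q)₁ = (-0.4496, 0.7054).
Round to (-0.4496, 0.7054) and repeat: F = (-4.953168, 1.514501), J = [[4.268591, -5.815080], [-8.4960, 1.0000]].
Δ = (0.0854, -0.7891), so (p, q)₂ = (-0.3642, -0.0837).

(-0.3642, -0.0837)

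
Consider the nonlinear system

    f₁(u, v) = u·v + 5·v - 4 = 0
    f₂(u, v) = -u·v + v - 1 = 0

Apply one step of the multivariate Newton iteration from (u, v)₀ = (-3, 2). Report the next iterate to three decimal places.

(-1.833, 0.833)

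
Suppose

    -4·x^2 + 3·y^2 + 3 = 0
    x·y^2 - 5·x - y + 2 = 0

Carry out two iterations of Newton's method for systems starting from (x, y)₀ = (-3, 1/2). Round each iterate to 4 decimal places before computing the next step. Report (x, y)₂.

At (-3, 1/2): F = (-32.2500, 15.7500).
Jacobian J = [[-8·x, 6·y], [y^2 - 5, 2·x·y - 1]].
At the point, J = [[24.0000, 3.0000], [-4.7500, -4.0000]] (det J = -81.7500).
Solving J·Δ = −F gives Δ = (1.0000, 2.7500).
Then the next iterate is (x, y)₁ = (-2.0000, 3.2500).
Round to (-2.0000, 3.2500) and repeat: F = (18.6875, -12.3750), J = [[16.0000, 19.5000], [5.5625, -14.0000]].
Δ = (-0.0611, -0.9082), so (x, y)₂ = (-2.0611, 2.3418).

(-2.0611, 2.3418)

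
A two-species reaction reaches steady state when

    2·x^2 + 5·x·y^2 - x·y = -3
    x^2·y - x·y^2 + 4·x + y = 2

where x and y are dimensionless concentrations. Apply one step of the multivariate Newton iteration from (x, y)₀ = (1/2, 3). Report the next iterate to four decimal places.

(-0.1667, 3.3333)

At (1/2, 3): F = (24.5000, -0.7500).
Jacobian J = [[4·x + 5·y^2 - y, 10·x·y - x], [2·x·y - y^2 + 4, x^2 - 2·x·y + 1]].
At the point, J = [[44.0000, 14.5000], [-2.0000, -1.7500]] (det J = -48.0000).
Solving J·Δ = −F gives Δ = (-0.6667, 0.3333).
Then the next iterate is (x, y)₁ = (-0.1667, 3.3333).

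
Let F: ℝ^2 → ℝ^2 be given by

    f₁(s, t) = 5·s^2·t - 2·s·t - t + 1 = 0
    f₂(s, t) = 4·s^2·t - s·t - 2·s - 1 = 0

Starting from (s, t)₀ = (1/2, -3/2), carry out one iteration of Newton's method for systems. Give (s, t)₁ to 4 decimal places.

At (1/2, -3/2): F = (2.1250, -2.7500).
Jacobian J = [[10·s·t - 2·t, 5·s^2 - 2·s - 1], [8·s·t - t - 2, 4·s^2 - s]].
At the point, J = [[-4.5000, -0.7500], [-6.5000, 0.5000]] (det J = -7.1250).
Solving J·Δ = −F gives Δ = (-0.1404, 3.6754).
Then the next iterate is (s, t)₁ = (0.3596, 2.1754).

(0.3596, 2.1754)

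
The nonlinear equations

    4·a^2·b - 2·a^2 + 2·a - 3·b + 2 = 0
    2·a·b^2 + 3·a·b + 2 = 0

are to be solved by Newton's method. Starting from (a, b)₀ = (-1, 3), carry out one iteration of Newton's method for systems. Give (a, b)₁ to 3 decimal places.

(-1.041, 1.259)

At (-1, 3): F = (1.000, -25.000).
Jacobian J = [[8·a·b - 4·a + 2, 4·a^2 - 3], [2·b^2 + 3·b, 4·a·b + 3·a]].
At the point, J = [[-18.000, 1.000], [27.000, -15.000]] (det J = 243.000).
Solving J·Δ = −F gives Δ = (-0.041, -1.741).
Then the next iterate is (a, b)₁ = (-1.041, 1.259).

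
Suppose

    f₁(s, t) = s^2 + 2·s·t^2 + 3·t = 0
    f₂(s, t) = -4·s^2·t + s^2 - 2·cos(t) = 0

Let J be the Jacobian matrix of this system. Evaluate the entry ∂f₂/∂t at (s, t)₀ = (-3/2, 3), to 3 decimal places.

∂f₂/∂t = -4·s^2 + 2·sin(t).
At (-3/2, 3) this is -8.718.

-8.718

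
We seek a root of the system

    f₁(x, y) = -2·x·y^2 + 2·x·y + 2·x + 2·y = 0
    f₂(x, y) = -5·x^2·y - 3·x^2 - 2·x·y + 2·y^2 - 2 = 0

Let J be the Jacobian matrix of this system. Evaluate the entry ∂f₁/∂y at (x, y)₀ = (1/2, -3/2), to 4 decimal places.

6.0000

∂f₁/∂y = -4·x·y + 2·x + 2.
At (1/2, -3/2) this is 6.0000.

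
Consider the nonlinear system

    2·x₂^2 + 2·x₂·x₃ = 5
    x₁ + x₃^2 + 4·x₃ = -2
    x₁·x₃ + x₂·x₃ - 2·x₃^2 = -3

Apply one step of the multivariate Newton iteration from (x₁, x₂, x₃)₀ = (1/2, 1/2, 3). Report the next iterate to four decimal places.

At (1/2, 1/2, 3): F = (-1.5000, 23.5000, -12.0000).
Jacobian J = [[0, 4·x₂ + 2·x₃, 2·x₂], [1, 0, 2·x₃ + 4], [x₃, x₃, x₁ + x₂ - 4·x₃]].
At the point, J = [[0.0000, 8.0000, 1.0000], [1.0000, 0.0000, 10.0000], [3.0000, 3.0000, -11.0000]] (det J = 331.0000).
Solving J·Δ = −F gives Δ = (-3.6964, 0.4350, -1.9804).
Then the next iterate is (x₁, x₂, x₃)₁ = (-3.1964, 0.9350, 1.0196).

(-3.1964, 0.9350, 1.0196)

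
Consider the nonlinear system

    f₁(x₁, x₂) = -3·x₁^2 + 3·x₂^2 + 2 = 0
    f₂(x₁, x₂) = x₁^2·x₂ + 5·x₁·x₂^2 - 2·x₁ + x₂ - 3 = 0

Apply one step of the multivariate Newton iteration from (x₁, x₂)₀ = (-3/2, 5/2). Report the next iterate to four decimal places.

(-1.3396, 1.4704)

At (-3/2, 5/2): F = (14.0000, -38.7500).
Jacobian J = [[-6·x₁, 6·x₂], [2·x₁·x₂ + 5·x₂^2 - 2, x₁^2 + 10·x₁·x₂ + 1]].
At the point, J = [[9.0000, 15.0000], [21.7500, -34.2500]] (det J = -634.5000).
Solving J·Δ = −F gives Δ = (0.1604, -1.0296).
Then the next iterate is (x₁, x₂)₁ = (-1.3396, 1.4704).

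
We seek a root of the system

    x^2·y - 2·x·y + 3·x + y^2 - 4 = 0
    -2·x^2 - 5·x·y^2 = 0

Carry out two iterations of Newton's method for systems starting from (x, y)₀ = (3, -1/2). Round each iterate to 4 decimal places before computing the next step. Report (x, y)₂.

At (3, -1/2): F = (3.7500, -21.7500).
Jacobian J = [[2·x·y - 2·y + 3, x^2 - 2·x + 2·y], [-4·x - 5·y^2, -10·x·y]].
At the point, J = [[1.0000, 2.0000], [-13.2500, 15.0000]] (det J = 41.5000).
Solving J·Δ = −F gives Δ = (-2.4036, -0.6732).
Then the next iterate is (x, y)₁ = (0.5964, -1.1732).
Round to (0.5964, -1.1732) and repeat: F = (0.147692, -4.815805), J = [[3.947007, -3.183507], [-9.267591, 6.996965]].
Δ = (-7.5795, -9.3509), so (x, y)₂ = (-6.9831, -10.5241).

(-6.9831, -10.5241)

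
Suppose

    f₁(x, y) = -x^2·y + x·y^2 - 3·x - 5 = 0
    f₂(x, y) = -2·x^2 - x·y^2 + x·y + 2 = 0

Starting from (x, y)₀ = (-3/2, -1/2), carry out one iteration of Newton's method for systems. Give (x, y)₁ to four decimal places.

At (-3/2, -1/2): F = (0.2500, -1.3750).
Jacobian J = [[-2·x·y + y^2 - 3, -x^2 + 2·x·y], [-4·x - y^2 + y, -2·x·y + x]].
At the point, J = [[-4.2500, -0.7500], [5.2500, -3.0000]] (det J = 16.6875).
Solving J·Δ = −F gives Δ = (0.1067, -0.2715).
Then the next iterate is (x, y)₁ = (-1.3933, -0.7715).

(-1.3933, -0.7715)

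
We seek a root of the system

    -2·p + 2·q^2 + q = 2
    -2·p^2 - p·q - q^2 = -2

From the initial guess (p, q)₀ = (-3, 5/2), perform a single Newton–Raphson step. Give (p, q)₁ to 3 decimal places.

(-1.764, 0.998)

At (-3, 5/2): F = (19.000, -14.750).
Jacobian J = [[-2, 4·q + 1], [-4·p - q, -p - 2·q]].
At the point, J = [[-2.000, 11.000], [9.500, -2.000]] (det J = -100.500).
Solving J·Δ = −F gives Δ = (1.236, -1.502).
Then the next iterate is (p, q)₁ = (-1.764, 0.998).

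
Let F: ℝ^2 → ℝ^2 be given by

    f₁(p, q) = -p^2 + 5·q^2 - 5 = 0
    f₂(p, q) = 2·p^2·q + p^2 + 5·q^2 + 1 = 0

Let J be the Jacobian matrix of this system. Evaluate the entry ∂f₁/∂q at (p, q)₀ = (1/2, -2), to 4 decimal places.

-20.0000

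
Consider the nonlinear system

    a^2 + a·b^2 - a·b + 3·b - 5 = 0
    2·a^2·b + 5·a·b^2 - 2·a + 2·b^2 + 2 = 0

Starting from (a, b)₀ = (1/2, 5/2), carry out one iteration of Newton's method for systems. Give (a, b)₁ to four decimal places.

At (1/2, 5/2): F = (4.6250, 30.3750).
Jacobian J = [[2·a + b^2 - b, 2·a·b - a + 3], [4·a·b + 5·b^2 - 2, 2·a^2 + 10·a·b + 4·b]].
At the point, J = [[4.7500, 5.0000], [34.2500, 23.0000]] (det J = -62.0000).
Solving J·Δ = −F gives Δ = (-0.7339, -0.2278).
Then the next iterate is (a, b)₁ = (-0.2339, 2.2722).

(-0.2339, 2.2722)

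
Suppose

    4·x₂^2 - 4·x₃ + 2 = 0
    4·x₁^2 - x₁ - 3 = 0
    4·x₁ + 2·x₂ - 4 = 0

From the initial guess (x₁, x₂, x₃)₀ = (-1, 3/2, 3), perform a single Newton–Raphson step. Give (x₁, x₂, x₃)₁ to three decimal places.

At (-1, 3/2, 3): F = (-1.000, 2.000, -5.000).
Jacobian J = [[0, 8·x₂, -4], [8·x₁ - 1, 0, 0], [4, 2, 0]].
At the point, J = [[0.000, 12.000, -4.000], [-9.000, 0.000, 0.000], [4.000, 2.000, 0.000]] (det J = 72.000).
Solving J·Δ = −F gives Δ = (0.222, 2.056, 5.917).
Then the next iterate is (x₁, x₂, x₃)₁ = (-0.778, 3.556, 8.917).

(-0.778, 3.556, 8.917)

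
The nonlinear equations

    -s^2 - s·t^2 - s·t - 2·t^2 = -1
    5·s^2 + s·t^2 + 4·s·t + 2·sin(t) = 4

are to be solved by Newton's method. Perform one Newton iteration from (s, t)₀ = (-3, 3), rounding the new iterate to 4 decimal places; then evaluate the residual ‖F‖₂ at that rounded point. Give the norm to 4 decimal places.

5.3070

At (-3, 3): F = (10.0000, -21.717760).
Jacobian J = [[-2·s - t^2 - t, -2·s·t - s - 4·t], [10·s + t^2 + 4·t, 2·s·t + 4·s + 2·cos(t)]].
At the point, J = [[-6.0000, 9.0000], [-9.0000, -31.979985]] (det J = 272.879910).
Solving J·Δ = −F gives Δ = (0.4557, -0.8073).
Then the next iterate is (s, t)₁ = (-2.5443, 2.1927).
Re-evaluating at (-2.5443, 2.1927): F = (2.722382, -4.555517), so ‖F‖₂ = 5.3070.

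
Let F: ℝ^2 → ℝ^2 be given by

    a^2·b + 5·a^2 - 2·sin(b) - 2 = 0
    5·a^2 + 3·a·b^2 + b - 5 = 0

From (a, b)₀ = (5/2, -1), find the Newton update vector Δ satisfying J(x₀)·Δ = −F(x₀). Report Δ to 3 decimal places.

(-1.212, -0.085)

At (5/2, -1): F = (24.68294, 32.750).
Jacobian J = [[2·a·b + 10·a, a^2 - 2·cos(b)], [10·a + 3·b^2, 6·a·b + 1]].
At the point, J = [[20.000, 5.16940], [28.000, -14.000]] (det J = -424.74307).
Solving J·Δ = −F gives Δ = (-1.212, -0.085).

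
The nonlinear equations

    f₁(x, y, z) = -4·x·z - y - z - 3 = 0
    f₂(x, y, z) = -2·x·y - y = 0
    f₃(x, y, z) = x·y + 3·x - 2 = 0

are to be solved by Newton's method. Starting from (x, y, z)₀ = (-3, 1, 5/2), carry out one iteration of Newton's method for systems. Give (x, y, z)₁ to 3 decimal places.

At (-3, 1, 5/2): F = (23.500, 5.000, -14.000).
Jacobian J = [[-4·z, -1, -4·x - 1], [-2·y, -2·x - 1, 0], [y + 3, x, 0]].
At the point, J = [[-10.000, -1.000, 11.000], [-2.000, 5.000, 0.000], [4.000, -3.000, 0.000]] (det J = -154.000).
Solving J·Δ = −F gives Δ = (3.929, 0.571, 1.487).
Then the next iterate is (x, y, z)₁ = (0.929, 1.571, 3.987).

(0.929, 1.571, 3.987)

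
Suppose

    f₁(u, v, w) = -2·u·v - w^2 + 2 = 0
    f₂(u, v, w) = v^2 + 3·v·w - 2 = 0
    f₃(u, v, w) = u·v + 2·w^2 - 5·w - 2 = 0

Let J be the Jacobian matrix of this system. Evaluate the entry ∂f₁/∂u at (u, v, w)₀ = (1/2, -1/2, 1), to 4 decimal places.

∂f₁/∂u = -2·v.
At (1/2, -1/2, 1) this is 1.0000.

1.0000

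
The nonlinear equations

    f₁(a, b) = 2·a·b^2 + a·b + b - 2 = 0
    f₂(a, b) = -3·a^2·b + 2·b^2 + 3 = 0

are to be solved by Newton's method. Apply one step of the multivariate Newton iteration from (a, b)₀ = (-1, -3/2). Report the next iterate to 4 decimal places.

At (-1, -3/2): F = (-6.5000, 12.0000).
Jacobian J = [[2·b^2 + b, 4·a·b + a + 1], [-6·a·b, -3·a^2 + 4·b]].
At the point, J = [[3.0000, 6.0000], [-9.0000, -9.0000]] (det J = 27.0000).
Solving J·Δ = −F gives Δ = (0.5000, 0.8333).
Then the next iterate is (a, b)₁ = (-0.5000, -0.6667).

(-0.5000, -0.6667)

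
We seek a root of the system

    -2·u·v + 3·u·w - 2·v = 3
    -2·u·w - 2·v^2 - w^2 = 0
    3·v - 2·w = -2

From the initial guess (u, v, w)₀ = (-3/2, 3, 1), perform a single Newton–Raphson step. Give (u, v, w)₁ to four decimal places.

At (-3/2, 3, 1): F = (-4.5000, -16.0000, 9.0000).
Jacobian J = [[-2·v + 3·w, -2·u - 2, 3·u], [-2·w, -4·v, -2·u - 2·w], [0, 3, -2]].
At the point, J = [[-3.0000, 1.0000, -4.5000], [-2.0000, -12.0000, 1.0000], [0.0000, 3.0000, -2.0000]] (det J = -40.0000).
Solving J·Δ = −F gives Δ = (-9.6875, 0.7500, 5.6250).
Then the next iterate is (u, v, w)₁ = (-11.1875, 3.7500, 6.6250).

(-11.1875, 3.7500, 6.6250)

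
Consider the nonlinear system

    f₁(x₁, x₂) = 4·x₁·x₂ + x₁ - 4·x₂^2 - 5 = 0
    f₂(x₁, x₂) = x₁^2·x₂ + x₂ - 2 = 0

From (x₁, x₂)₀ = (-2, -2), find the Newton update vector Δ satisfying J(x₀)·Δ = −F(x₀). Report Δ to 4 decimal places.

(0.6162, 1.4141)

At (-2, -2): F = (-7.0000, -12.0000).
Jacobian J = [[4·x₂ + 1, 4·x₁ - 8·x₂], [2·x₁·x₂, x₁^2 + 1]].
At the point, J = [[-7.0000, 8.0000], [8.0000, 5.0000]] (det J = -99.0000).
Solving J·Δ = −F gives Δ = (0.6162, 1.4141).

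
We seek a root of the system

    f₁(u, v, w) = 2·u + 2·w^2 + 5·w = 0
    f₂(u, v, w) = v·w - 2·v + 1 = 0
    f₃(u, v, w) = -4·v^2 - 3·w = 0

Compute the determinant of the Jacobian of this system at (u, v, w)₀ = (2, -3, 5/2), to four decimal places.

J = [[2, 0, 4·w + 5], [0, w - 2, v], [0, -8·v, -3]].
At the point, J = [[2.0000, 0.0000, 15.0000], [0.0000, 0.5000, -3.0000], [0.0000, 24.0000, -3.0000]].
det J = 141.0000.

141.0000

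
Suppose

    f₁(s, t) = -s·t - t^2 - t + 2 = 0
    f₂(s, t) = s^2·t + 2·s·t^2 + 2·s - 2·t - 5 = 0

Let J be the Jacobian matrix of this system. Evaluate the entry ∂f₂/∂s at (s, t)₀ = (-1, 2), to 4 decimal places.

∂f₂/∂s = 2·s·t + 2·t^2 + 2.
At (-1, 2) this is 6.0000.

6.0000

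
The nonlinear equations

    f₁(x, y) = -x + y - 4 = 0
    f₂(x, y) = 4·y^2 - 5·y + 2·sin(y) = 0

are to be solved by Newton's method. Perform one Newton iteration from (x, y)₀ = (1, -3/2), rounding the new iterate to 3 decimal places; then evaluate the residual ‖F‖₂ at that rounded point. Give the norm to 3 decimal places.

At (1, -3/2): F = (-6.500, 14.50501).
Jacobian J = [[-1, 1], [0, 8·y + 2·cos(y) - 5]].
At the point, J = [[-1.000, 1.000], [0.000, -16.85853]] (det J = 16.85853).
Solving J·Δ = −F gives Δ = (-5.640, 0.860).
Then the next iterate is (x, y)₁ = (-4.640, -0.640).
Re-evaluating at (-4.640, -0.640): F = (0.000, 3.64401), so ‖F‖₂ = 3.644.

3.644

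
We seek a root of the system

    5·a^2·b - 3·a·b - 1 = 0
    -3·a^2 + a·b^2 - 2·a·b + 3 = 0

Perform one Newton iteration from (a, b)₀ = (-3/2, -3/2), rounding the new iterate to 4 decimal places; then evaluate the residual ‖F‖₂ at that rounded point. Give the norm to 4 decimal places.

At (-3/2, -3/2): F = (-24.6250, -11.6250).
Jacobian J = [[10·a·b - 3·b, 5·a^2 - 3·a], [-6·a + b^2 - 2·b, 2·a·b - 2·a]].
At the point, J = [[27.0000, 15.7500], [14.2500, 7.5000]] (det J = -21.9375).
Solving J·Δ = −F gives Δ = (-0.0726, 1.6880).
Then the next iterate is (a, b)₁ = (-1.5726, 0.1880).
Re-evaluating at (-1.5726, 0.1880): F = (2.211633, -3.883497), so ‖F‖₂ = 4.4691.

4.4691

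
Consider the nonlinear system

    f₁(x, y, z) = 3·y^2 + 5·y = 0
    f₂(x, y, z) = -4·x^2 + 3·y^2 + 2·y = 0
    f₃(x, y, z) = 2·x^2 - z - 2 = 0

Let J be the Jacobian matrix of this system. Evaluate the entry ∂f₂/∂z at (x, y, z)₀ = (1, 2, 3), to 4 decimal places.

∂f₂/∂z = 0.
At (1, 2, 3) this is 0.0000.

0.0000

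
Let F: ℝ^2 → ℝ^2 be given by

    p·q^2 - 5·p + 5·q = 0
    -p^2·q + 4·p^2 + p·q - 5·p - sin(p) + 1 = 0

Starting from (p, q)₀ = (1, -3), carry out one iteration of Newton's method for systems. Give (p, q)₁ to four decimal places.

At (1, -3): F = (-11.0000, -0.841471).
Jacobian J = [[q^2 - 5, 2·p·q + 5], [-2·p·q + 8·p + q - cos(p) - 5, -p^2 + p]].
At the point, J = [[4.0000, -1.0000], [5.459698, 0.0000]] (det J = 5.459698).
Solving J·Δ = −F gives Δ = (0.1541, -10.3835).
Then the next iterate is (p, q)₁ = (1.1541, -13.3835).

(1.1541, -13.3835)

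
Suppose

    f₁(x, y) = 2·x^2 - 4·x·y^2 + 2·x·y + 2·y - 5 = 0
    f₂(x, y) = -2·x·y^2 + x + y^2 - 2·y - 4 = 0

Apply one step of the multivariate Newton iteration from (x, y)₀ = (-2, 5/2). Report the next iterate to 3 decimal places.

(-0.384, 2.428)

At (-2, 5/2): F = (48.000, 20.250).
Jacobian J = [[4·x - 4·y^2 + 2·y, -8·x·y + 2·x + 2], [-2·y^2 + 1, -4·x·y + 2·y - 2]].
At the point, J = [[-28.000, 38.000], [-11.500, 23.000]] (det J = -207.000).
Solving J·Δ = −F gives Δ = (1.616, -0.072).
Then the next iterate is (x, y)₁ = (-0.384, 2.428).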